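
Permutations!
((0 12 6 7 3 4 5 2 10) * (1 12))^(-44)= ((0 1 12 6 7 3 4 5 2 10))^(-44)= (0 4 12 2 7)(1 5 6 10 3)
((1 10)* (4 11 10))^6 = (1 11)(4 10)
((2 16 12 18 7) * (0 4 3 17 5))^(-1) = ((0 4 3 17 5)(2 16 12 18 7))^(-1) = (0 5 17 3 4)(2 7 18 12 16)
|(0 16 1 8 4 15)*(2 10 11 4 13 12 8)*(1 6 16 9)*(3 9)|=|(0 3 9 1 2 10 11 4 15)(6 16)(8 13 12)|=18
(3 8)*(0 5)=(0 5)(3 8)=[5, 1, 2, 8, 4, 0, 6, 7, 3]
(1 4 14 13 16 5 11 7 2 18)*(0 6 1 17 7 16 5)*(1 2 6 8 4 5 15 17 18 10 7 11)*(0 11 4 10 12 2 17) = (18)(0 8 10 7 6 17 4 14 13 15)(1 5)(2 12)(11 16) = [8, 5, 12, 3, 14, 1, 17, 6, 10, 9, 7, 16, 2, 15, 13, 0, 11, 4, 18]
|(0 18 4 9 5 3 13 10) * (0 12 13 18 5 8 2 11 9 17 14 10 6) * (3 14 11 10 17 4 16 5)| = 15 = |(0 3 18 16 5 14 17 11 9 8 2 10 12 13 6)|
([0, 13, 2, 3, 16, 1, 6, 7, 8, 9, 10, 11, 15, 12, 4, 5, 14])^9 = (16)(1 5 15 12 13)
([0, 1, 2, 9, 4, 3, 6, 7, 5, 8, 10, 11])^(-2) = (11)(3 8)(5 9)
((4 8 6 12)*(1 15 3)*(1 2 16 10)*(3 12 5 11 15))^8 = (1 16 3 10 2)(4 8 6 5 11 15 12)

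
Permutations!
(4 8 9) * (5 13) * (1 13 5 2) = (1 13 2)(4 8 9) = [0, 13, 1, 3, 8, 5, 6, 7, 9, 4, 10, 11, 12, 2]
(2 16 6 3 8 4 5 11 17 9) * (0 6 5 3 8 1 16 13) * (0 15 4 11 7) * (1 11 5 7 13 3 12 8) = (0 6 1 16 7)(2 3 11 17 9)(4 12 8 5 13 15) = [6, 16, 3, 11, 12, 13, 1, 0, 5, 2, 10, 17, 8, 15, 14, 4, 7, 9]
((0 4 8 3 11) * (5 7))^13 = (0 3 4 11 8)(5 7)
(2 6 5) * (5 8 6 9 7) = (2 9 7 5)(6 8) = [0, 1, 9, 3, 4, 2, 8, 5, 6, 7]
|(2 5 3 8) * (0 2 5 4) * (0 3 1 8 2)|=3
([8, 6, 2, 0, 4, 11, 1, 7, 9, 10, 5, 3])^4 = (0 5 8 11 9 3 10)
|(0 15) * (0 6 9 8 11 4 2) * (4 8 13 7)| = |(0 15 6 9 13 7 4 2)(8 11)| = 8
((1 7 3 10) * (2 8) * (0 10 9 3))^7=(0 7 1 10)(2 8)(3 9)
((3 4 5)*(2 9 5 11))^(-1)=(2 11 4 3 5 9)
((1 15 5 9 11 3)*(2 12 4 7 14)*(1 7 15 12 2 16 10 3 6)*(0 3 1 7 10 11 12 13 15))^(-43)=(0 9 13 3 12 15 10 4 5 1)(6 14 11 7 16)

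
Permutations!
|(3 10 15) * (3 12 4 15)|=|(3 10)(4 15 12)|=6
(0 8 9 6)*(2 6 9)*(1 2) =(9)(0 8 1 2 6) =[8, 2, 6, 3, 4, 5, 0, 7, 1, 9]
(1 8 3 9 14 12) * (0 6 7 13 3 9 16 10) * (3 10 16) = (16)(0 6 7 13 10)(1 8 9 14 12) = [6, 8, 2, 3, 4, 5, 7, 13, 9, 14, 0, 11, 1, 10, 12, 15, 16]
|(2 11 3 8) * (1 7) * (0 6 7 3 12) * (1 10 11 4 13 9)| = 42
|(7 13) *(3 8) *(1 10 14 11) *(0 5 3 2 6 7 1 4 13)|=|(0 5 3 8 2 6 7)(1 10 14 11 4 13)|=42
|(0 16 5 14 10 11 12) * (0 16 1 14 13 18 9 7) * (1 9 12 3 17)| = 30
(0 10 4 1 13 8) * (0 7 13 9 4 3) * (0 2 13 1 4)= [10, 9, 13, 2, 4, 5, 6, 1, 7, 0, 3, 11, 12, 8]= (0 10 3 2 13 8 7 1 9)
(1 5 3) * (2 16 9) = (1 5 3)(2 16 9) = [0, 5, 16, 1, 4, 3, 6, 7, 8, 2, 10, 11, 12, 13, 14, 15, 9]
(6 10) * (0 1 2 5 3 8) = (0 1 2 5 3 8)(6 10) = [1, 2, 5, 8, 4, 3, 10, 7, 0, 9, 6]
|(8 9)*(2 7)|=|(2 7)(8 9)|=2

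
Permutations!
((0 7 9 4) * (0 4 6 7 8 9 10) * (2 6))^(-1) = (0 10 7 6 2 9 8)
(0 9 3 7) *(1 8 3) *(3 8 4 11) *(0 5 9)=(1 4 11 3 7 5 9)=[0, 4, 2, 7, 11, 9, 6, 5, 8, 1, 10, 3]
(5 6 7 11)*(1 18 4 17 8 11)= (1 18 4 17 8 11 5 6 7)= [0, 18, 2, 3, 17, 6, 7, 1, 11, 9, 10, 5, 12, 13, 14, 15, 16, 8, 4]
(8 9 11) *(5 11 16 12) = (5 11 8 9 16 12) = [0, 1, 2, 3, 4, 11, 6, 7, 9, 16, 10, 8, 5, 13, 14, 15, 12]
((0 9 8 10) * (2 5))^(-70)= (0 8)(9 10)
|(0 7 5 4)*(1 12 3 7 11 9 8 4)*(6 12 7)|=|(0 11 9 8 4)(1 7 5)(3 6 12)|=15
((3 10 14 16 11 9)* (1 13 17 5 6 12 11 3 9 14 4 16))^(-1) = (1 14 11 12 6 5 17 13)(3 16 4 10)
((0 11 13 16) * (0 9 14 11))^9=(9 16 13 11 14)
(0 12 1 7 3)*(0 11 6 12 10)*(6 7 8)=[10, 8, 2, 11, 4, 5, 12, 3, 6, 9, 0, 7, 1]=(0 10)(1 8 6 12)(3 11 7)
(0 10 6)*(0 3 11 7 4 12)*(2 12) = (0 10 6 3 11 7 4 2 12) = [10, 1, 12, 11, 2, 5, 3, 4, 8, 9, 6, 7, 0]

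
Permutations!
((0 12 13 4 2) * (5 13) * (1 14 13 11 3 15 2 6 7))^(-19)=((0 12 5 11 3 15 2)(1 14 13 4 6 7))^(-19)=(0 5 3 2 12 11 15)(1 7 6 4 13 14)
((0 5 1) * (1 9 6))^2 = (0 9 1 5 6) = ((0 5 9 6 1))^2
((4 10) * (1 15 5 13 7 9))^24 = ((1 15 5 13 7 9)(4 10))^24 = (15)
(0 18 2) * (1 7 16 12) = [18, 7, 0, 3, 4, 5, 6, 16, 8, 9, 10, 11, 1, 13, 14, 15, 12, 17, 2] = (0 18 2)(1 7 16 12)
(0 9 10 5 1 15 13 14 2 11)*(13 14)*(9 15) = (0 15 14 2 11)(1 9 10 5) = [15, 9, 11, 3, 4, 1, 6, 7, 8, 10, 5, 0, 12, 13, 2, 14]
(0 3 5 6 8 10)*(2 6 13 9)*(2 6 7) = (0 3 5 13 9 6 8 10)(2 7) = [3, 1, 7, 5, 4, 13, 8, 2, 10, 6, 0, 11, 12, 9]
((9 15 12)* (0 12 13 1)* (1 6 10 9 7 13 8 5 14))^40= ((0 12 7 13 6 10 9 15 8 5 14 1))^40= (0 6 8)(1 13 15)(5 12 10)(7 9 14)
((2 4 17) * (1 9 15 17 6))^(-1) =((1 9 15 17 2 4 6))^(-1) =(1 6 4 2 17 15 9)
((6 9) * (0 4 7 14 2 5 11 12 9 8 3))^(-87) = (0 6 11 14)(2 4 8 12)(3 9 5 7)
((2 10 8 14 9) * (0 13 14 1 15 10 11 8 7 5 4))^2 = ((0 13 14 9 2 11 8 1 15 10 7 5 4))^2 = (0 14 2 8 15 7 4 13 9 11 1 10 5)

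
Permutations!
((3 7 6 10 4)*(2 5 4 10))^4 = (10)(2 7 4)(3 5 6)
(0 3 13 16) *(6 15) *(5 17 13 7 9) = (0 3 7 9 5 17 13 16)(6 15) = [3, 1, 2, 7, 4, 17, 15, 9, 8, 5, 10, 11, 12, 16, 14, 6, 0, 13]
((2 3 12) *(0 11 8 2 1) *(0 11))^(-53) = ((1 11 8 2 3 12))^(-53) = (1 11 8 2 3 12)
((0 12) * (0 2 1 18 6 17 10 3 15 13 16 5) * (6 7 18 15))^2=(18)(0 2 15 16)(1 13 5 12)(3 17)(6 10)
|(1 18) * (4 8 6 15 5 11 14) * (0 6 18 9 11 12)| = |(0 6 15 5 12)(1 9 11 14 4 8 18)| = 35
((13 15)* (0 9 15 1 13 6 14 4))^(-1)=(0 4 14 6 15 9)(1 13)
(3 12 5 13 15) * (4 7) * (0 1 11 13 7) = (0 1 11 13 15 3 12 5 7 4) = [1, 11, 2, 12, 0, 7, 6, 4, 8, 9, 10, 13, 5, 15, 14, 3]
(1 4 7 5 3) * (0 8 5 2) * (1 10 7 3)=(0 8 5 1 4 3 10 7 2)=[8, 4, 0, 10, 3, 1, 6, 2, 5, 9, 7]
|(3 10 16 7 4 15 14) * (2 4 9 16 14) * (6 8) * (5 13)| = |(2 4 15)(3 10 14)(5 13)(6 8)(7 9 16)| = 6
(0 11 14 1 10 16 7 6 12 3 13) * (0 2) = (0 11 14 1 10 16 7 6 12 3 13 2) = [11, 10, 0, 13, 4, 5, 12, 6, 8, 9, 16, 14, 3, 2, 1, 15, 7]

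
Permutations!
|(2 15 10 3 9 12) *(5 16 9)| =|(2 15 10 3 5 16 9 12)| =8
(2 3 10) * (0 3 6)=(0 3 10 2 6)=[3, 1, 6, 10, 4, 5, 0, 7, 8, 9, 2]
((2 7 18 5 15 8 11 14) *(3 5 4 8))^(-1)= (2 14 11 8 4 18 7)(3 15 5)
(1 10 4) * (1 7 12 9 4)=[0, 10, 2, 3, 7, 5, 6, 12, 8, 4, 1, 11, 9]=(1 10)(4 7 12 9)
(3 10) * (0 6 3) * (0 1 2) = (0 6 3 10 1 2) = [6, 2, 0, 10, 4, 5, 3, 7, 8, 9, 1]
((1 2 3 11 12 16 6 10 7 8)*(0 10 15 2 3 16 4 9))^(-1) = (0 9 4 12 11 3 1 8 7 10)(2 15 6 16)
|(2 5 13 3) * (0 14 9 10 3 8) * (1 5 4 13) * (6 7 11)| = |(0 14 9 10 3 2 4 13 8)(1 5)(6 7 11)| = 18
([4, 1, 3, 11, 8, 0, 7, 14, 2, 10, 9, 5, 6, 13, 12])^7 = [0, 1, 2, 3, 4, 5, 12, 6, 8, 10, 9, 11, 14, 13, 7]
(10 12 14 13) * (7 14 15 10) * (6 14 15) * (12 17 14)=(6 12)(7 15 10 17 14 13)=[0, 1, 2, 3, 4, 5, 12, 15, 8, 9, 17, 11, 6, 7, 13, 10, 16, 14]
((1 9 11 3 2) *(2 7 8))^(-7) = (11)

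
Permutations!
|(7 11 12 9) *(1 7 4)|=6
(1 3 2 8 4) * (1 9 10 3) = (2 8 4 9 10 3) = [0, 1, 8, 2, 9, 5, 6, 7, 4, 10, 3]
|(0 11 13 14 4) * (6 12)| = |(0 11 13 14 4)(6 12)| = 10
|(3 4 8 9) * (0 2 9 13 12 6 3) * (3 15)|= 21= |(0 2 9)(3 4 8 13 12 6 15)|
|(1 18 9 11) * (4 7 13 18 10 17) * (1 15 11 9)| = |(1 10 17 4 7 13 18)(11 15)| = 14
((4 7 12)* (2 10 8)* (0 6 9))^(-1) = ((0 6 9)(2 10 8)(4 7 12))^(-1) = (0 9 6)(2 8 10)(4 12 7)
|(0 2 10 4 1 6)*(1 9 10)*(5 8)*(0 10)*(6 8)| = 9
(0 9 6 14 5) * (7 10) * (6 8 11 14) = (0 9 8 11 14 5)(7 10) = [9, 1, 2, 3, 4, 0, 6, 10, 11, 8, 7, 14, 12, 13, 5]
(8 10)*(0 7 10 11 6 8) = (0 7 10)(6 8 11) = [7, 1, 2, 3, 4, 5, 8, 10, 11, 9, 0, 6]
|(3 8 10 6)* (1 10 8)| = |(1 10 6 3)| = 4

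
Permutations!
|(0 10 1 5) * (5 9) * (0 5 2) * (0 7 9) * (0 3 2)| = |(0 10 1 3 2 7 9)| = 7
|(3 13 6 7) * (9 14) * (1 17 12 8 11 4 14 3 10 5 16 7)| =|(1 17 12 8 11 4 14 9 3 13 6)(5 16 7 10)| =44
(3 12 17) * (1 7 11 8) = [0, 7, 2, 12, 4, 5, 6, 11, 1, 9, 10, 8, 17, 13, 14, 15, 16, 3] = (1 7 11 8)(3 12 17)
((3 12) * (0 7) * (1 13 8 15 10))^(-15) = (15)(0 7)(3 12)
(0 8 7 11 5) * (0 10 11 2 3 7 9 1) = (0 8 9 1)(2 3 7)(5 10 11) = [8, 0, 3, 7, 4, 10, 6, 2, 9, 1, 11, 5]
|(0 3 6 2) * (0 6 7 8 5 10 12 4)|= 8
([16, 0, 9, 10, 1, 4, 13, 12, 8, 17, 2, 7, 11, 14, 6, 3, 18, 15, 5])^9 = (0 5)(1 18)(2 15)(3 9)(4 16)(10 17)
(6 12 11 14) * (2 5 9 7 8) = (2 5 9 7 8)(6 12 11 14) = [0, 1, 5, 3, 4, 9, 12, 8, 2, 7, 10, 14, 11, 13, 6]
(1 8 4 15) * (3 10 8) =(1 3 10 8 4 15) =[0, 3, 2, 10, 15, 5, 6, 7, 4, 9, 8, 11, 12, 13, 14, 1]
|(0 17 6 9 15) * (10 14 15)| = 7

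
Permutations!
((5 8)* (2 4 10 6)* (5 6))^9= (2 5)(4 8)(6 10)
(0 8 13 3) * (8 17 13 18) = (0 17 13 3)(8 18) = [17, 1, 2, 0, 4, 5, 6, 7, 18, 9, 10, 11, 12, 3, 14, 15, 16, 13, 8]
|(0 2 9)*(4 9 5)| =|(0 2 5 4 9)| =5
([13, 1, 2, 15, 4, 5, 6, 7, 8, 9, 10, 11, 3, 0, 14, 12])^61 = (0 13)(3 15 12)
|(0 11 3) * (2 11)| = |(0 2 11 3)| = 4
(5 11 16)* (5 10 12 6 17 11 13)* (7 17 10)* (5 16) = (5 13 16 7 17 11)(6 10 12) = [0, 1, 2, 3, 4, 13, 10, 17, 8, 9, 12, 5, 6, 16, 14, 15, 7, 11]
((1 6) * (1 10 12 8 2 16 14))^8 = ((1 6 10 12 8 2 16 14))^8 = (16)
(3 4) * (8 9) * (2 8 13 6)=(2 8 9 13 6)(3 4)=[0, 1, 8, 4, 3, 5, 2, 7, 9, 13, 10, 11, 12, 6]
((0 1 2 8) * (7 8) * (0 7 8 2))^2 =((0 1)(2 8 7))^2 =(2 7 8)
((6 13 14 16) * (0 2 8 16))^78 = (0 2 8 16 6 13 14)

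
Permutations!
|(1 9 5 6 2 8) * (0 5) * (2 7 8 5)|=8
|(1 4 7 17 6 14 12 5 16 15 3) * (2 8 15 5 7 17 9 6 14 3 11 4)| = |(1 2 8 15 11 4 17 14 12 7 9 6 3)(5 16)| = 26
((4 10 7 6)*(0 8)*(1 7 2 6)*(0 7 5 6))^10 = ((0 8 7 1 5 6 4 10 2))^10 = (0 8 7 1 5 6 4 10 2)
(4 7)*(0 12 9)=(0 12 9)(4 7)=[12, 1, 2, 3, 7, 5, 6, 4, 8, 0, 10, 11, 9]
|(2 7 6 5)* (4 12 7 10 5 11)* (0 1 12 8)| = 24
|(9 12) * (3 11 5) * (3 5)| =2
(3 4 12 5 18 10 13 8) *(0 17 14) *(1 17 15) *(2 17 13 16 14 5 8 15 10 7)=[10, 13, 17, 4, 12, 18, 6, 2, 3, 9, 16, 11, 8, 15, 0, 1, 14, 5, 7]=(0 10 16 14)(1 13 15)(2 17 5 18 7)(3 4 12 8)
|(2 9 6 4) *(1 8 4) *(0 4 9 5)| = |(0 4 2 5)(1 8 9 6)| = 4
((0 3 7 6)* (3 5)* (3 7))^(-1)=(0 6 7 5)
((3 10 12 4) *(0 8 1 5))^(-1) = (0 5 1 8)(3 4 12 10)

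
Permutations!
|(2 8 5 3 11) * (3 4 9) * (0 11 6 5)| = |(0 11 2 8)(3 6 5 4 9)| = 20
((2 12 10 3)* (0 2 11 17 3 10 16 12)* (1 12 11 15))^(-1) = (0 2)(1 15 3 17 11 16 12)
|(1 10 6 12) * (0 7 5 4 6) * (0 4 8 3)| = 5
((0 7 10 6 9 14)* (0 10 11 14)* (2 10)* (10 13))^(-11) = (0 6 13 14 7 9 10 2 11)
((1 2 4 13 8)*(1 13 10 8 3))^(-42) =(13)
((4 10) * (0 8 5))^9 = ((0 8 5)(4 10))^9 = (4 10)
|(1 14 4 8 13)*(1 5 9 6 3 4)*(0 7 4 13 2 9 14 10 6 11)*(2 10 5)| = 33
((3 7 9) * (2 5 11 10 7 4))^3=(2 10 3 5 7 4 11 9)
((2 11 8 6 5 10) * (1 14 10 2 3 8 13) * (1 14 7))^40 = (2 10 5 14 6 13 8 11 3)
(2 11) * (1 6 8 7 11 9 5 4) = (1 6 8 7 11 2 9 5 4) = [0, 6, 9, 3, 1, 4, 8, 11, 7, 5, 10, 2]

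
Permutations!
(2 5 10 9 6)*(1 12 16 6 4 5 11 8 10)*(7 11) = [0, 12, 7, 3, 5, 1, 2, 11, 10, 4, 9, 8, 16, 13, 14, 15, 6] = (1 12 16 6 2 7 11 8 10 9 4 5)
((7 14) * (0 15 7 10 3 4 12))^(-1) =(0 12 4 3 10 14 7 15)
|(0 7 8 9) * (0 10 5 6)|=|(0 7 8 9 10 5 6)|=7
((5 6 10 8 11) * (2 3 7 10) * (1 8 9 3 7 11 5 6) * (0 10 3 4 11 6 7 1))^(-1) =(0 5 8 1 2 6 3 7 11 4 9 10)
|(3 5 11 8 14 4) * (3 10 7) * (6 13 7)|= |(3 5 11 8 14 4 10 6 13 7)|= 10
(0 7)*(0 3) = (0 7 3) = [7, 1, 2, 0, 4, 5, 6, 3]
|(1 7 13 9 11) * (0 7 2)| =7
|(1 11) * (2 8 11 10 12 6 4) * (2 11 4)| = 8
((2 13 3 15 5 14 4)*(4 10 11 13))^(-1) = (2 4)(3 13 11 10 14 5 15)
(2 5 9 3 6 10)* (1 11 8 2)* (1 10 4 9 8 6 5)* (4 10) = (1 11 6 10 4 9 3 5 8 2) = [0, 11, 1, 5, 9, 8, 10, 7, 2, 3, 4, 6]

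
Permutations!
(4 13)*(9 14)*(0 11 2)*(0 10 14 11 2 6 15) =(0 2 10 14 9 11 6 15)(4 13) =[2, 1, 10, 3, 13, 5, 15, 7, 8, 11, 14, 6, 12, 4, 9, 0]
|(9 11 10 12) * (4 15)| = |(4 15)(9 11 10 12)| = 4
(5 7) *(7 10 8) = (5 10 8 7) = [0, 1, 2, 3, 4, 10, 6, 5, 7, 9, 8]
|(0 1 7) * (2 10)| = 6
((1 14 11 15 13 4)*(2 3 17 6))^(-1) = (1 4 13 15 11 14)(2 6 17 3)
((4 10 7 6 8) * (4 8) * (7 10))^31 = ((10)(4 7 6))^31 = (10)(4 7 6)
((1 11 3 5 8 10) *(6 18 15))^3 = ((1 11 3 5 8 10)(6 18 15))^3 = (18)(1 5)(3 10)(8 11)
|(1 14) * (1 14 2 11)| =|(14)(1 2 11)| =3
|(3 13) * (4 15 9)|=|(3 13)(4 15 9)|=6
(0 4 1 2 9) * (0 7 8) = (0 4 1 2 9 7 8) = [4, 2, 9, 3, 1, 5, 6, 8, 0, 7]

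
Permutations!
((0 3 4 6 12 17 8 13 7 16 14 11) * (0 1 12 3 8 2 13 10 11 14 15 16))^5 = ((0 8 10 11 1 12 17 2 13 7)(3 4 6)(15 16))^5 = (0 12)(1 7)(2 10)(3 6 4)(8 17)(11 13)(15 16)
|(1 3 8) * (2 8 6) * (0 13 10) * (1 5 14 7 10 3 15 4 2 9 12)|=|(0 13 3 6 9 12 1 15 4 2 8 5 14 7 10)|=15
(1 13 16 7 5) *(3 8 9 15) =[0, 13, 2, 8, 4, 1, 6, 5, 9, 15, 10, 11, 12, 16, 14, 3, 7] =(1 13 16 7 5)(3 8 9 15)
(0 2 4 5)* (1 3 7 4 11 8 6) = [2, 3, 11, 7, 5, 0, 1, 4, 6, 9, 10, 8] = (0 2 11 8 6 1 3 7 4 5)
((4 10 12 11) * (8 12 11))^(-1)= (4 11 10)(8 12)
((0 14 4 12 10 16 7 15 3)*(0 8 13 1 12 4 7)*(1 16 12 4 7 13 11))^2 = ((0 14 13 16)(1 4 7 15 3 8 11)(10 12))^2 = (0 13)(1 7 3 11 4 15 8)(14 16)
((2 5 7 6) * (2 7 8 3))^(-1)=((2 5 8 3)(6 7))^(-1)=(2 3 8 5)(6 7)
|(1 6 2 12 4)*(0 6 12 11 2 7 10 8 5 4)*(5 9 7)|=|(0 6 5 4 1 12)(2 11)(7 10 8 9)|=12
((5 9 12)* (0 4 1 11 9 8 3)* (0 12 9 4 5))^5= (12)(1 4 11)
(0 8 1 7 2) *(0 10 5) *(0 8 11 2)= (0 11 2 10 5 8 1 7)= [11, 7, 10, 3, 4, 8, 6, 0, 1, 9, 5, 2]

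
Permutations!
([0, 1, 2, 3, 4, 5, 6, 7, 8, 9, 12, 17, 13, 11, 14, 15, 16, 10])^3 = (10 11 12 17 13)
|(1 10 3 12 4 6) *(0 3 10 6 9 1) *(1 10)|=8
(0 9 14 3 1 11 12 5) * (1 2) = [9, 11, 1, 2, 4, 0, 6, 7, 8, 14, 10, 12, 5, 13, 3] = (0 9 14 3 2 1 11 12 5)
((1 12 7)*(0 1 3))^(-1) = (0 3 7 12 1)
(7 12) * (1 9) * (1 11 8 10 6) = (1 9 11 8 10 6)(7 12) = [0, 9, 2, 3, 4, 5, 1, 12, 10, 11, 6, 8, 7]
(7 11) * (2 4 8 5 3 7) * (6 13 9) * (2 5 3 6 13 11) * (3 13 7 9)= (2 4 8 13 3 9 7)(5 6 11)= [0, 1, 4, 9, 8, 6, 11, 2, 13, 7, 10, 5, 12, 3]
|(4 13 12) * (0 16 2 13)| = 6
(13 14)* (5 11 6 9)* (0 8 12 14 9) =[8, 1, 2, 3, 4, 11, 0, 7, 12, 5, 10, 6, 14, 9, 13] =(0 8 12 14 13 9 5 11 6)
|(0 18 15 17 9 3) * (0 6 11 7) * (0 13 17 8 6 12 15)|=10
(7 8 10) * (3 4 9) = [0, 1, 2, 4, 9, 5, 6, 8, 10, 3, 7] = (3 4 9)(7 8 10)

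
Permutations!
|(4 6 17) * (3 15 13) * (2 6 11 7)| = |(2 6 17 4 11 7)(3 15 13)| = 6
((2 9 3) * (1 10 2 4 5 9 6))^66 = ((1 10 2 6)(3 4 5 9))^66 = (1 2)(3 5)(4 9)(6 10)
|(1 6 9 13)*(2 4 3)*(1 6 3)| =12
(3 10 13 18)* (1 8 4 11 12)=(1 8 4 11 12)(3 10 13 18)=[0, 8, 2, 10, 11, 5, 6, 7, 4, 9, 13, 12, 1, 18, 14, 15, 16, 17, 3]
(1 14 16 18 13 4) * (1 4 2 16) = (1 14)(2 16 18 13) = [0, 14, 16, 3, 4, 5, 6, 7, 8, 9, 10, 11, 12, 2, 1, 15, 18, 17, 13]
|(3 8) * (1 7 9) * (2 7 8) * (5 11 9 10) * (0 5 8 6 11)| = 20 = |(0 5)(1 6 11 9)(2 7 10 8 3)|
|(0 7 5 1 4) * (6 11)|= 10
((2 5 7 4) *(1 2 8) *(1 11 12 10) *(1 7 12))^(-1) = (1 11 8 4 7 10 12 5 2)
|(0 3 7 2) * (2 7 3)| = |(7)(0 2)| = 2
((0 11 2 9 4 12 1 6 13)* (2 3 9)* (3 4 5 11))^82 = (0 9 11 12 6)(1 13 3 5 4)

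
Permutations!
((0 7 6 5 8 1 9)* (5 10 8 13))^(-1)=(0 9 1 8 10 6 7)(5 13)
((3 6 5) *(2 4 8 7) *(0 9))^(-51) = ((0 9)(2 4 8 7)(3 6 5))^(-51) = (0 9)(2 4 8 7)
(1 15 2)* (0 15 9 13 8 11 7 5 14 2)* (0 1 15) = [0, 9, 15, 3, 4, 14, 6, 5, 11, 13, 10, 7, 12, 8, 2, 1] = (1 9 13 8 11 7 5 14 2 15)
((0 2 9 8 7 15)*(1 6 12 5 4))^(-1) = (0 15 7 8 9 2)(1 4 5 12 6)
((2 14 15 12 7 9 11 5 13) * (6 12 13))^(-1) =((2 14 15 13)(5 6 12 7 9 11))^(-1) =(2 13 15 14)(5 11 9 7 12 6)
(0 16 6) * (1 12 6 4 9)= [16, 12, 2, 3, 9, 5, 0, 7, 8, 1, 10, 11, 6, 13, 14, 15, 4]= (0 16 4 9 1 12 6)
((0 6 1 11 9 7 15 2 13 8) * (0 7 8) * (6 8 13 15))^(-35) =(0 11 7 13 1 8 9 6)(2 15)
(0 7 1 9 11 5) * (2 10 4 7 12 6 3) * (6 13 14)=[12, 9, 10, 2, 7, 0, 3, 1, 8, 11, 4, 5, 13, 14, 6]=(0 12 13 14 6 3 2 10 4 7 1 9 11 5)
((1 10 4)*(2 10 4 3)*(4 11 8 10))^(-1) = (1 4 2 3 10 8 11)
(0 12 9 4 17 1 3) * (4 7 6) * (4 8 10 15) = (0 12 9 7 6 8 10 15 4 17 1 3) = [12, 3, 2, 0, 17, 5, 8, 6, 10, 7, 15, 11, 9, 13, 14, 4, 16, 1]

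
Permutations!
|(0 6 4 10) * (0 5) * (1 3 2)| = |(0 6 4 10 5)(1 3 2)| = 15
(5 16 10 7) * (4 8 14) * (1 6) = (1 6)(4 8 14)(5 16 10 7) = [0, 6, 2, 3, 8, 16, 1, 5, 14, 9, 7, 11, 12, 13, 4, 15, 10]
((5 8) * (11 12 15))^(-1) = ((5 8)(11 12 15))^(-1) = (5 8)(11 15 12)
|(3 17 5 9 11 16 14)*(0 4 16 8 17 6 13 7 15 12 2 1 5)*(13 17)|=70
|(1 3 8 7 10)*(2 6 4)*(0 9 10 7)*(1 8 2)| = 20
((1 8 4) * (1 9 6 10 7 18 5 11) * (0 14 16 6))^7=(0 5 14 11 16 1 6 8 10 4 7 9 18)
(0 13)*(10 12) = (0 13)(10 12) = [13, 1, 2, 3, 4, 5, 6, 7, 8, 9, 12, 11, 10, 0]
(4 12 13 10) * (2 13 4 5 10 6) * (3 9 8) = [0, 1, 13, 9, 12, 10, 2, 7, 3, 8, 5, 11, 4, 6] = (2 13 6)(3 9 8)(4 12)(5 10)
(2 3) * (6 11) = (2 3)(6 11) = [0, 1, 3, 2, 4, 5, 11, 7, 8, 9, 10, 6]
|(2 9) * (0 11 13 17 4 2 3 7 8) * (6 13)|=11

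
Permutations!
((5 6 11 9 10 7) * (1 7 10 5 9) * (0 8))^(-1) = ((0 8)(1 7 9 5 6 11))^(-1) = (0 8)(1 11 6 5 9 7)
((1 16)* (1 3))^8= (1 3 16)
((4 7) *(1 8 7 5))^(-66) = ((1 8 7 4 5))^(-66) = (1 5 4 7 8)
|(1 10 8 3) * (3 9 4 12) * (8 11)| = |(1 10 11 8 9 4 12 3)| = 8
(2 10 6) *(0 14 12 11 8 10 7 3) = (0 14 12 11 8 10 6 2 7 3) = [14, 1, 7, 0, 4, 5, 2, 3, 10, 9, 6, 8, 11, 13, 12]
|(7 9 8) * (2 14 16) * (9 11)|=|(2 14 16)(7 11 9 8)|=12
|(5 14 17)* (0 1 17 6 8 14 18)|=|(0 1 17 5 18)(6 8 14)|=15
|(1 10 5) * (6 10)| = 4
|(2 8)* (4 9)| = 2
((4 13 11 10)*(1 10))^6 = (1 10 4 13 11)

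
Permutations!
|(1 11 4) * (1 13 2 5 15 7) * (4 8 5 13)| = 6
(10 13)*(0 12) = (0 12)(10 13) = [12, 1, 2, 3, 4, 5, 6, 7, 8, 9, 13, 11, 0, 10]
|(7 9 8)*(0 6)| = |(0 6)(7 9 8)| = 6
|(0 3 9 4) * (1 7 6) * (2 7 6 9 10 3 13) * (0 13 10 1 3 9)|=|(0 10 9 4 13 2 7)(1 6 3)|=21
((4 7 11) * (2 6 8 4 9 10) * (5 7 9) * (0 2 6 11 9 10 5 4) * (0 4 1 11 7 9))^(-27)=(1 11)(4 10 6 8)(5 9)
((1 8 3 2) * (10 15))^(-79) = ((1 8 3 2)(10 15))^(-79) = (1 8 3 2)(10 15)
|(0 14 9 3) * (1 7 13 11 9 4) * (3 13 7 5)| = 6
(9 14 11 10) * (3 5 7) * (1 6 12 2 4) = (1 6 12 2 4)(3 5 7)(9 14 11 10) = [0, 6, 4, 5, 1, 7, 12, 3, 8, 14, 9, 10, 2, 13, 11]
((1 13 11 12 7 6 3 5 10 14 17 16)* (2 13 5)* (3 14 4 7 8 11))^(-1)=(1 16 17 14 6 7 4 10 5)(2 3 13)(8 12 11)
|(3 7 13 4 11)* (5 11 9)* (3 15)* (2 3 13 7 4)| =|(2 3 4 9 5 11 15 13)| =8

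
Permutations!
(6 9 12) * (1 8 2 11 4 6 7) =(1 8 2 11 4 6 9 12 7) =[0, 8, 11, 3, 6, 5, 9, 1, 2, 12, 10, 4, 7]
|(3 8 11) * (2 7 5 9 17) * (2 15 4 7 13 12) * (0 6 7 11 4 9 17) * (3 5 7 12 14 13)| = |(0 6 12 2 3 8 4 11 5 17 15 9)(13 14)| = 12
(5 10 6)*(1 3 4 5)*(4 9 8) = (1 3 9 8 4 5 10 6) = [0, 3, 2, 9, 5, 10, 1, 7, 4, 8, 6]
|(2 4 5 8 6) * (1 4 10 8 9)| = |(1 4 5 9)(2 10 8 6)| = 4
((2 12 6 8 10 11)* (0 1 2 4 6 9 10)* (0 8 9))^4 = (12)(4 11 10 9 6)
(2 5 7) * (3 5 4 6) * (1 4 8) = [0, 4, 8, 5, 6, 7, 3, 2, 1] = (1 4 6 3 5 7 2 8)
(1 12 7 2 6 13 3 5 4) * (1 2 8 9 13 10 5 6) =(1 12 7 8 9 13 3 6 10 5 4 2) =[0, 12, 1, 6, 2, 4, 10, 8, 9, 13, 5, 11, 7, 3]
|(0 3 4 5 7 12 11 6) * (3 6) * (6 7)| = 8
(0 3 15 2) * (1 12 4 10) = (0 3 15 2)(1 12 4 10) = [3, 12, 0, 15, 10, 5, 6, 7, 8, 9, 1, 11, 4, 13, 14, 2]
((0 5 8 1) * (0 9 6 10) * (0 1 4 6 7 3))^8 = ((0 5 8 4 6 10 1 9 7 3))^8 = (0 7 1 6 8)(3 9 10 4 5)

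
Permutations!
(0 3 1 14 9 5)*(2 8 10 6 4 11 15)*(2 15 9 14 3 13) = [13, 3, 8, 1, 11, 0, 4, 7, 10, 5, 6, 9, 12, 2, 14, 15] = (15)(0 13 2 8 10 6 4 11 9 5)(1 3)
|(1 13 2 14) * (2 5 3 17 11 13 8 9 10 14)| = 5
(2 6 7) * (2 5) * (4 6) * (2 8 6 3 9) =(2 4 3 9)(5 8 6 7) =[0, 1, 4, 9, 3, 8, 7, 5, 6, 2]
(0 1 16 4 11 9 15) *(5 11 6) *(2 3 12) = (0 1 16 4 6 5 11 9 15)(2 3 12) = [1, 16, 3, 12, 6, 11, 5, 7, 8, 15, 10, 9, 2, 13, 14, 0, 4]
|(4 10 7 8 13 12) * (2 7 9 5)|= 9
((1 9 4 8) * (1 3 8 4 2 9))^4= ((2 9)(3 8))^4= (9)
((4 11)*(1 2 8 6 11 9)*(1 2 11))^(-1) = ((1 11 4 9 2 8 6))^(-1) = (1 6 8 2 9 4 11)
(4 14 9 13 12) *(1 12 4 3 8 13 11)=(1 12 3 8 13 4 14 9 11)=[0, 12, 2, 8, 14, 5, 6, 7, 13, 11, 10, 1, 3, 4, 9]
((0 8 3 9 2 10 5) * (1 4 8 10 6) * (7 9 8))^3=((0 10 5)(1 4 7 9 2 6)(3 8))^3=(10)(1 9)(2 4)(3 8)(6 7)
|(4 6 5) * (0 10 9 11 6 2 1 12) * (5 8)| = |(0 10 9 11 6 8 5 4 2 1 12)| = 11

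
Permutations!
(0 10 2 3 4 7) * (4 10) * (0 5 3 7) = (0 4)(2 7 5 3 10) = [4, 1, 7, 10, 0, 3, 6, 5, 8, 9, 2]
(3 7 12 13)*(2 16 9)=(2 16 9)(3 7 12 13)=[0, 1, 16, 7, 4, 5, 6, 12, 8, 2, 10, 11, 13, 3, 14, 15, 9]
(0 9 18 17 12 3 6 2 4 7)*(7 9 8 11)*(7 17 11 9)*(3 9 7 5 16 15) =(0 8 7)(2 4 5 16 15 3 6)(9 18 11 17 12) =[8, 1, 4, 6, 5, 16, 2, 0, 7, 18, 10, 17, 9, 13, 14, 3, 15, 12, 11]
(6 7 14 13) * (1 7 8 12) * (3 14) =(1 7 3 14 13 6 8 12) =[0, 7, 2, 14, 4, 5, 8, 3, 12, 9, 10, 11, 1, 6, 13]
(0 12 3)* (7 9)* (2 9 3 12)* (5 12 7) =[2, 1, 9, 0, 4, 12, 6, 3, 8, 5, 10, 11, 7] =(0 2 9 5 12 7 3)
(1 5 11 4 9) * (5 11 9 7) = (1 11 4 7 5 9) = [0, 11, 2, 3, 7, 9, 6, 5, 8, 1, 10, 4]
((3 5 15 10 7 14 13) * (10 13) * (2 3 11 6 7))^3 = (2 15 6 10 5 11 14 3 13 7)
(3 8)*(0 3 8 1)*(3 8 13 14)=(0 8 13 14 3 1)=[8, 0, 2, 1, 4, 5, 6, 7, 13, 9, 10, 11, 12, 14, 3]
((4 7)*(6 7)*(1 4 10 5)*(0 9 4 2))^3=((0 9 4 6 7 10 5 1 2))^3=(0 6 5)(1 9 7)(2 4 10)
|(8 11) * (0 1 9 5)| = 4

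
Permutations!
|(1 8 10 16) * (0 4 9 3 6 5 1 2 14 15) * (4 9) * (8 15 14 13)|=|(0 9 3 6 5 1 15)(2 13 8 10 16)|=35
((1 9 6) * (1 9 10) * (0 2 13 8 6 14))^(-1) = (0 14 9 6 8 13 2)(1 10)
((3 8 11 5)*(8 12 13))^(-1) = ((3 12 13 8 11 5))^(-1) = (3 5 11 8 13 12)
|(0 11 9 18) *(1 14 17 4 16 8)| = 12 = |(0 11 9 18)(1 14 17 4 16 8)|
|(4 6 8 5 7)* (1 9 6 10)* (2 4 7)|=|(1 9 6 8 5 2 4 10)|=8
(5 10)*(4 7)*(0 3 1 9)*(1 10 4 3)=[1, 9, 2, 10, 7, 4, 6, 3, 8, 0, 5]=(0 1 9)(3 10 5 4 7)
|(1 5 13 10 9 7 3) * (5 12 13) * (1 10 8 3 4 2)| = 10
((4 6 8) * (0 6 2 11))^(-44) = (0 2 8)(4 6 11) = ((0 6 8 4 2 11))^(-44)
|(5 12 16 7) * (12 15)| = 5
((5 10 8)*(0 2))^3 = (10)(0 2) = ((0 2)(5 10 8))^3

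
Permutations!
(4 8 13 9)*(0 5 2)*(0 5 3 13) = (0 3 13 9 4 8)(2 5) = [3, 1, 5, 13, 8, 2, 6, 7, 0, 4, 10, 11, 12, 9]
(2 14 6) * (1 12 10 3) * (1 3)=[0, 12, 14, 3, 4, 5, 2, 7, 8, 9, 1, 11, 10, 13, 6]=(1 12 10)(2 14 6)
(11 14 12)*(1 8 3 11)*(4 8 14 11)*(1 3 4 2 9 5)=(1 14 12 3 2 9 5)(4 8)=[0, 14, 9, 2, 8, 1, 6, 7, 4, 5, 10, 11, 3, 13, 12]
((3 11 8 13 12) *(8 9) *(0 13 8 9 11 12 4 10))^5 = ((0 13 4 10)(3 12))^5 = (0 13 4 10)(3 12)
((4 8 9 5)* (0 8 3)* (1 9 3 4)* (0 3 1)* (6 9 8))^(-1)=(0 5 9 6)(1 8)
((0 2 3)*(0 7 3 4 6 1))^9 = ((0 2 4 6 1)(3 7))^9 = (0 1 6 4 2)(3 7)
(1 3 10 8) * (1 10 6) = (1 3 6)(8 10) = [0, 3, 2, 6, 4, 5, 1, 7, 10, 9, 8]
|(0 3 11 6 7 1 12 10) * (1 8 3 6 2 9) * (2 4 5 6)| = 42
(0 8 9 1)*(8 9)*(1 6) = (0 9 6 1) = [9, 0, 2, 3, 4, 5, 1, 7, 8, 6]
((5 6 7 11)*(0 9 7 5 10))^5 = (11)(5 6)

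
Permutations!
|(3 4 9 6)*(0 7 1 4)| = 7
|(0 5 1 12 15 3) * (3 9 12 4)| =|(0 5 1 4 3)(9 12 15)| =15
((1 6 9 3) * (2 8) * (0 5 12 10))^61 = (0 5 12 10)(1 6 9 3)(2 8)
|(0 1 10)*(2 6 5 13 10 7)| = 8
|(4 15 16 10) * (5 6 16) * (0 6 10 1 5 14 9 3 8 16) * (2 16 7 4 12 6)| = |(0 2 16 1 5 10 12 6)(3 8 7 4 15 14 9)| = 56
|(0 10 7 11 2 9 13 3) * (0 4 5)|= 10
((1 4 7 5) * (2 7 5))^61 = (1 4 5)(2 7)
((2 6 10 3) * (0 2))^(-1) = ((0 2 6 10 3))^(-1) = (0 3 10 6 2)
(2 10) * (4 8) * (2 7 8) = [0, 1, 10, 3, 2, 5, 6, 8, 4, 9, 7] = (2 10 7 8 4)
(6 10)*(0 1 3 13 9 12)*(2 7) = (0 1 3 13 9 12)(2 7)(6 10) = [1, 3, 7, 13, 4, 5, 10, 2, 8, 12, 6, 11, 0, 9]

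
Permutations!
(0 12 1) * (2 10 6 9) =(0 12 1)(2 10 6 9) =[12, 0, 10, 3, 4, 5, 9, 7, 8, 2, 6, 11, 1]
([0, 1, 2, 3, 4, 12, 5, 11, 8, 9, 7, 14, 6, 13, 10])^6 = [0, 1, 2, 3, 4, 5, 6, 14, 8, 9, 11, 10, 12, 13, 7]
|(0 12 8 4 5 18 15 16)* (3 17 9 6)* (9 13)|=40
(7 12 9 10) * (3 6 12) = [0, 1, 2, 6, 4, 5, 12, 3, 8, 10, 7, 11, 9] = (3 6 12 9 10 7)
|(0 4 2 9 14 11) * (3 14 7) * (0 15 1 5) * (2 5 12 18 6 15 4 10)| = |(0 10 2 9 7 3 14 11 4 5)(1 12 18 6 15)| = 10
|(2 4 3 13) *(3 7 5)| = |(2 4 7 5 3 13)| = 6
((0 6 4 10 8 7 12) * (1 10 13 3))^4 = (0 3 7 4 10)(1 12 13 8 6)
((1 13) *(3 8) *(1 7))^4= (1 13 7)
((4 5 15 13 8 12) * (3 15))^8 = (3 15 13 8 12 4 5)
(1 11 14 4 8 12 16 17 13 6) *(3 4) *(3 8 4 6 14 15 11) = (1 3 6)(8 12 16 17 13 14)(11 15) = [0, 3, 2, 6, 4, 5, 1, 7, 12, 9, 10, 15, 16, 14, 8, 11, 17, 13]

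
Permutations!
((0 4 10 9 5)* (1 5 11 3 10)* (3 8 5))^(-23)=(0 10 5 3 8 1 11 4 9)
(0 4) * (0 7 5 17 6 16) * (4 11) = (0 11 4 7 5 17 6 16) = [11, 1, 2, 3, 7, 17, 16, 5, 8, 9, 10, 4, 12, 13, 14, 15, 0, 6]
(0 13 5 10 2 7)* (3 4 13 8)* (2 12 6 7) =[8, 1, 2, 4, 13, 10, 7, 0, 3, 9, 12, 11, 6, 5] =(0 8 3 4 13 5 10 12 6 7)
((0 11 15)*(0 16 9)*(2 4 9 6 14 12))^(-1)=(0 9 4 2 12 14 6 16 15 11)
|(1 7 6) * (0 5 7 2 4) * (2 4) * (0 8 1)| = 12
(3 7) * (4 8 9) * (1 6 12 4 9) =(1 6 12 4 8)(3 7) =[0, 6, 2, 7, 8, 5, 12, 3, 1, 9, 10, 11, 4]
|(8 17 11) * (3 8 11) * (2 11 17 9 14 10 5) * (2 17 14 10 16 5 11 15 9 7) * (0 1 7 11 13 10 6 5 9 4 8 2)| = |(0 1 7)(2 15 4 8 11 14 16 9 6 5 17 3)(10 13)| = 12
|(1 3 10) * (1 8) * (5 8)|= 5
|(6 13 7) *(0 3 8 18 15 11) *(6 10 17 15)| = |(0 3 8 18 6 13 7 10 17 15 11)| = 11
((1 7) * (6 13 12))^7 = (1 7)(6 13 12)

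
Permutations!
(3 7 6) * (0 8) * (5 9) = (0 8)(3 7 6)(5 9) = [8, 1, 2, 7, 4, 9, 3, 6, 0, 5]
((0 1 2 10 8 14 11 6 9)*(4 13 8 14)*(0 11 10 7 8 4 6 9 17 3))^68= (0 8)(1 6)(2 17)(3 7)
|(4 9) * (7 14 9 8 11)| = 6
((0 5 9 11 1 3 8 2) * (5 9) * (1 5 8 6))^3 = (0 5)(2 11)(8 9)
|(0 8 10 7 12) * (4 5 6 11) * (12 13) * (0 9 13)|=12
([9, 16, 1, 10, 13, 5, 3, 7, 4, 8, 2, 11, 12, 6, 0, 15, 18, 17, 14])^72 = (0 10 9 2 8 1 4 16 13 18 6 14 3)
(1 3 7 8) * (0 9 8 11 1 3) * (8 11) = (0 9 11 1)(3 7 8) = [9, 0, 2, 7, 4, 5, 6, 8, 3, 11, 10, 1]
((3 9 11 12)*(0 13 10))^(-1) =(0 10 13)(3 12 11 9)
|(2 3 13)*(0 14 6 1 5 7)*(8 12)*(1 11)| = 42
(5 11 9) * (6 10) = [0, 1, 2, 3, 4, 11, 10, 7, 8, 5, 6, 9] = (5 11 9)(6 10)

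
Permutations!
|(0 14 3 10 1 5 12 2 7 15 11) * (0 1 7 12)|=|(0 14 3 10 7 15 11 1 5)(2 12)|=18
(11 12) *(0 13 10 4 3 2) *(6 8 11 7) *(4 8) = (0 13 10 8 11 12 7 6 4 3 2) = [13, 1, 0, 2, 3, 5, 4, 6, 11, 9, 8, 12, 7, 10]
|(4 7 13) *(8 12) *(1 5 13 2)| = |(1 5 13 4 7 2)(8 12)| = 6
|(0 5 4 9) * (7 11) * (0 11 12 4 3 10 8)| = 5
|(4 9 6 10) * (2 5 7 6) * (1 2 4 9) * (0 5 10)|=20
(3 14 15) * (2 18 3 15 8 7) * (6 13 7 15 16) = (2 18 3 14 8 15 16 6 13 7) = [0, 1, 18, 14, 4, 5, 13, 2, 15, 9, 10, 11, 12, 7, 8, 16, 6, 17, 3]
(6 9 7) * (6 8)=(6 9 7 8)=[0, 1, 2, 3, 4, 5, 9, 8, 6, 7]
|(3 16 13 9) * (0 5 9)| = |(0 5 9 3 16 13)| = 6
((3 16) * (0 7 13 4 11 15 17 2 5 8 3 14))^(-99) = (0 15 3 13 2 14 11 8 7 17 16 4 5)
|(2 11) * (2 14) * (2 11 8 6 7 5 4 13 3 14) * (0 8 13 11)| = 11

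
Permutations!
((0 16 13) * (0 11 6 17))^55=((0 16 13 11 6 17))^55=(0 16 13 11 6 17)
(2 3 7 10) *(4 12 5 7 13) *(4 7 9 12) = (2 3 13 7 10)(5 9 12) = [0, 1, 3, 13, 4, 9, 6, 10, 8, 12, 2, 11, 5, 7]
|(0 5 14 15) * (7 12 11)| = |(0 5 14 15)(7 12 11)| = 12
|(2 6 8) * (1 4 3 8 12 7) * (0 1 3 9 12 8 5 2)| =11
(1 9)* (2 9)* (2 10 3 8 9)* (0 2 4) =(0 2 4)(1 10 3 8 9) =[2, 10, 4, 8, 0, 5, 6, 7, 9, 1, 3]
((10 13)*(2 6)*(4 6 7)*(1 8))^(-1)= ((1 8)(2 7 4 6)(10 13))^(-1)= (1 8)(2 6 4 7)(10 13)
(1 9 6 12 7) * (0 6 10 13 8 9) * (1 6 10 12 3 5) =(0 10 13 8 9 12 7 6 3 5 1) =[10, 0, 2, 5, 4, 1, 3, 6, 9, 12, 13, 11, 7, 8]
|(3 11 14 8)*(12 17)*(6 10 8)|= 6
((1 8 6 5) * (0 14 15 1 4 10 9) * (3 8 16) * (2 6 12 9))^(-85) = (0 3 14 8 15 12 1 9 16)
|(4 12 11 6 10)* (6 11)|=|(4 12 6 10)|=4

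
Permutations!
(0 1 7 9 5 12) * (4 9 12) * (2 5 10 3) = (0 1 7 12)(2 5 4 9 10 3) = [1, 7, 5, 2, 9, 4, 6, 12, 8, 10, 3, 11, 0]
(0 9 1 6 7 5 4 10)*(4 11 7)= [9, 6, 2, 3, 10, 11, 4, 5, 8, 1, 0, 7]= (0 9 1 6 4 10)(5 11 7)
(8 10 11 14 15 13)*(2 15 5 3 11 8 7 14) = [0, 1, 15, 11, 4, 3, 6, 14, 10, 9, 8, 2, 12, 7, 5, 13] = (2 15 13 7 14 5 3 11)(8 10)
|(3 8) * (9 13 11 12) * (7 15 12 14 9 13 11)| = |(3 8)(7 15 12 13)(9 11 14)| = 12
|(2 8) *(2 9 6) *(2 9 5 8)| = |(5 8)(6 9)| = 2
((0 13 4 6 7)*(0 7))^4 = (13)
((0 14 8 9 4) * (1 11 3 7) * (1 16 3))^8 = ((0 14 8 9 4)(1 11)(3 7 16))^8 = (0 9 14 4 8)(3 16 7)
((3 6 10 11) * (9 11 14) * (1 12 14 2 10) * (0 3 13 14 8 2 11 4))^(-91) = ((0 3 6 1 12 8 2 10 11 13 14 9 4))^(-91) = (14)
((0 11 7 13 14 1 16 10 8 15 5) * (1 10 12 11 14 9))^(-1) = (0 5 15 8 10 14)(1 9 13 7 11 12 16)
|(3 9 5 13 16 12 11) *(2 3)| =8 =|(2 3 9 5 13 16 12 11)|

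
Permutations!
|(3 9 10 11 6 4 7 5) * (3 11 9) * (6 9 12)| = |(4 7 5 11 9 10 12 6)| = 8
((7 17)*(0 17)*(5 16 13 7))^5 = (0 7 13 16 5 17)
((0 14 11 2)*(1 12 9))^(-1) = (0 2 11 14)(1 9 12)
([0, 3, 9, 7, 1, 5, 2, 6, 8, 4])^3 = (1 6 4 7 9 3 2)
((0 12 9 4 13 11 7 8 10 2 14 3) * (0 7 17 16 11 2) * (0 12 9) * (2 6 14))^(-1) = ((0 9 4 13 6 14 3 7 8 10 12)(11 17 16))^(-1) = (0 12 10 8 7 3 14 6 13 4 9)(11 16 17)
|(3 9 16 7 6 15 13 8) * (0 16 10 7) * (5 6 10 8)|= 12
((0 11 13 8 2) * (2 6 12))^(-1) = (0 2 12 6 8 13 11)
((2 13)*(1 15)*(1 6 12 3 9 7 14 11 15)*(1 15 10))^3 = (1 12 7 10 6 9 11 15 3 14)(2 13)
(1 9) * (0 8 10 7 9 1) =(0 8 10 7 9) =[8, 1, 2, 3, 4, 5, 6, 9, 10, 0, 7]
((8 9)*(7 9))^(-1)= ((7 9 8))^(-1)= (7 8 9)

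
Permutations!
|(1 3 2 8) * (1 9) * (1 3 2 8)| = |(1 2)(3 8 9)| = 6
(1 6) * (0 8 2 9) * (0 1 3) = [8, 6, 9, 0, 4, 5, 3, 7, 2, 1] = (0 8 2 9 1 6 3)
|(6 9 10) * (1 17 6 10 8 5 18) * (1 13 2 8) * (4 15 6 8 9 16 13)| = 12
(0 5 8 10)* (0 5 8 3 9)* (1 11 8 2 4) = (0 2 4 1 11 8 10 5 3 9) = [2, 11, 4, 9, 1, 3, 6, 7, 10, 0, 5, 8]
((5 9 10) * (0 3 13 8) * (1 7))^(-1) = (0 8 13 3)(1 7)(5 10 9)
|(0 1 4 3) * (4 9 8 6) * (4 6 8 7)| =|(0 1 9 7 4 3)| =6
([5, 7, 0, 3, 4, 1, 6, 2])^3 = (0 7 5 2 1)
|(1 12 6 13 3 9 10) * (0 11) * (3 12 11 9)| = |(0 9 10 1 11)(6 13 12)| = 15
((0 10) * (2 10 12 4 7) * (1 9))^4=(0 2 4)(7 12 10)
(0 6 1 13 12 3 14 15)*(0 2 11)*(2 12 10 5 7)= (0 6 1 13 10 5 7 2 11)(3 14 15 12)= [6, 13, 11, 14, 4, 7, 1, 2, 8, 9, 5, 0, 3, 10, 15, 12]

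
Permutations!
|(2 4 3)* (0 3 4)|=3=|(4)(0 3 2)|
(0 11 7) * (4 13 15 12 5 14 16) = (0 11 7)(4 13 15 12 5 14 16) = [11, 1, 2, 3, 13, 14, 6, 0, 8, 9, 10, 7, 5, 15, 16, 12, 4]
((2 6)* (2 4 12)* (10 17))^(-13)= ((2 6 4 12)(10 17))^(-13)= (2 12 4 6)(10 17)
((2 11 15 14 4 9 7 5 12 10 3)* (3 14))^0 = (15)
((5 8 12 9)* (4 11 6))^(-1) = (4 6 11)(5 9 12 8)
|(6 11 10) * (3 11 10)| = 2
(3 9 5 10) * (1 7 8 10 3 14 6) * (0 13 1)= (0 13 1 7 8 10 14 6)(3 9 5)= [13, 7, 2, 9, 4, 3, 0, 8, 10, 5, 14, 11, 12, 1, 6]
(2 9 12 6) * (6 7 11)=(2 9 12 7 11 6)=[0, 1, 9, 3, 4, 5, 2, 11, 8, 12, 10, 6, 7]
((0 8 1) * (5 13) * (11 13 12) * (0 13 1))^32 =((0 8)(1 13 5 12 11))^32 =(1 5 11 13 12)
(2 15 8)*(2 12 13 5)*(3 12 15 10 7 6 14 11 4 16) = (2 10 7 6 14 11 4 16 3 12 13 5)(8 15) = [0, 1, 10, 12, 16, 2, 14, 6, 15, 9, 7, 4, 13, 5, 11, 8, 3]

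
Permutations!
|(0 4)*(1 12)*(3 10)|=2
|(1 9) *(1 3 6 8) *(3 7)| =6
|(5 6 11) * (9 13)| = 6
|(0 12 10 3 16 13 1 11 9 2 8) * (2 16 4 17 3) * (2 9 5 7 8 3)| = 44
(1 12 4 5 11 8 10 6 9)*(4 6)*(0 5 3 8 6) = (0 5 11 6 9 1 12)(3 8 10 4) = [5, 12, 2, 8, 3, 11, 9, 7, 10, 1, 4, 6, 0]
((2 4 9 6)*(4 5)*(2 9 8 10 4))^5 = (2 5)(4 10 8)(6 9)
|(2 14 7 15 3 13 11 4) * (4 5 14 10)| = |(2 10 4)(3 13 11 5 14 7 15)| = 21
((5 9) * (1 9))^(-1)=((1 9 5))^(-1)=(1 5 9)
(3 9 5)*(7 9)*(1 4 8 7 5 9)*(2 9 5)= [0, 4, 9, 2, 8, 3, 6, 1, 7, 5]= (1 4 8 7)(2 9 5 3)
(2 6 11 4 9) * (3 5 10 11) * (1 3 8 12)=[0, 3, 6, 5, 9, 10, 8, 7, 12, 2, 11, 4, 1]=(1 3 5 10 11 4 9 2 6 8 12)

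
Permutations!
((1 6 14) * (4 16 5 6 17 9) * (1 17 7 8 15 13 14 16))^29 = (1 8 13 17 4 7 15 14 9)(5 16 6)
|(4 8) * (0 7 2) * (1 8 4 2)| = |(0 7 1 8 2)| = 5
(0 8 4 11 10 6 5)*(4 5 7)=(0 8 5)(4 11 10 6 7)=[8, 1, 2, 3, 11, 0, 7, 4, 5, 9, 6, 10]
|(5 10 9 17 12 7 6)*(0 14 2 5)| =10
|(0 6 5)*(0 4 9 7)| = |(0 6 5 4 9 7)| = 6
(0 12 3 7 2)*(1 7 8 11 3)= (0 12 1 7 2)(3 8 11)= [12, 7, 0, 8, 4, 5, 6, 2, 11, 9, 10, 3, 1]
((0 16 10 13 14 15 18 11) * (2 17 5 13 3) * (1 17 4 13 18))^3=((0 16 10 3 2 4 13 14 15 1 17 5 18 11))^3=(0 3 13 1 18 16 2 14 17 11 10 4 15 5)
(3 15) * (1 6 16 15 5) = [0, 6, 2, 5, 4, 1, 16, 7, 8, 9, 10, 11, 12, 13, 14, 3, 15] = (1 6 16 15 3 5)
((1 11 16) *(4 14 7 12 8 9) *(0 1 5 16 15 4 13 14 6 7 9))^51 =(0 7 15)(1 12 4)(5 16)(6 11 8)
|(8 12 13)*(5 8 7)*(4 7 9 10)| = 8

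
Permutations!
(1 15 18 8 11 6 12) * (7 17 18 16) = (1 15 16 7 17 18 8 11 6 12) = [0, 15, 2, 3, 4, 5, 12, 17, 11, 9, 10, 6, 1, 13, 14, 16, 7, 18, 8]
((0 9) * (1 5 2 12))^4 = ((0 9)(1 5 2 12))^4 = (12)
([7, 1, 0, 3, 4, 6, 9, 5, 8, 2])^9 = (0 6)(2 5)(7 9)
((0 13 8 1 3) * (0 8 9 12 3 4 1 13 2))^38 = ((0 2)(1 4)(3 8 13 9 12))^38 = (3 9 8 12 13)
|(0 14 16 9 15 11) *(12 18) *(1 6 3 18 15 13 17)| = |(0 14 16 9 13 17 1 6 3 18 12 15 11)| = 13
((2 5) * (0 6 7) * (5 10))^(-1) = (0 7 6)(2 5 10)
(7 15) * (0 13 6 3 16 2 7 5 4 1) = (0 13 6 3 16 2 7 15 5 4 1) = [13, 0, 7, 16, 1, 4, 3, 15, 8, 9, 10, 11, 12, 6, 14, 5, 2]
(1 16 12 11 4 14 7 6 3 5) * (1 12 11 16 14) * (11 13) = (1 14 7 6 3 5 12 16 13 11 4) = [0, 14, 2, 5, 1, 12, 3, 6, 8, 9, 10, 4, 16, 11, 7, 15, 13]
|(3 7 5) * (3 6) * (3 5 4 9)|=4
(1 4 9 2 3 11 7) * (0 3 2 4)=(0 3 11 7 1)(4 9)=[3, 0, 2, 11, 9, 5, 6, 1, 8, 4, 10, 7]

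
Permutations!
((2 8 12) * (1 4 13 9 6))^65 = (13)(2 12 8)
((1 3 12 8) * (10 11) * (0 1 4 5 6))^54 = ((0 1 3 12 8 4 5 6)(10 11))^54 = (0 5 8 3)(1 6 4 12)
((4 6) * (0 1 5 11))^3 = ((0 1 5 11)(4 6))^3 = (0 11 5 1)(4 6)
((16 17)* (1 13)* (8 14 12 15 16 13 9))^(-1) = ((1 9 8 14 12 15 16 17 13))^(-1) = (1 13 17 16 15 12 14 8 9)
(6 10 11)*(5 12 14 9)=(5 12 14 9)(6 10 11)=[0, 1, 2, 3, 4, 12, 10, 7, 8, 5, 11, 6, 14, 13, 9]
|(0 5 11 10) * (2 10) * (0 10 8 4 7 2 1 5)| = |(1 5 11)(2 8 4 7)| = 12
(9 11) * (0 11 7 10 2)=(0 11 9 7 10 2)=[11, 1, 0, 3, 4, 5, 6, 10, 8, 7, 2, 9]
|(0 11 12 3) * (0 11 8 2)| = |(0 8 2)(3 11 12)| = 3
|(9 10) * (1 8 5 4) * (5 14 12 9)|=|(1 8 14 12 9 10 5 4)|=8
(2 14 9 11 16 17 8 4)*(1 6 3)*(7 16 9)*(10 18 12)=(1 6 3)(2 14 7 16 17 8 4)(9 11)(10 18 12)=[0, 6, 14, 1, 2, 5, 3, 16, 4, 11, 18, 9, 10, 13, 7, 15, 17, 8, 12]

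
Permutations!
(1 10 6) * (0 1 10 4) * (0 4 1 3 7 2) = [3, 1, 0, 7, 4, 5, 10, 2, 8, 9, 6] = (0 3 7 2)(6 10)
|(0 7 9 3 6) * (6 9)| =|(0 7 6)(3 9)| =6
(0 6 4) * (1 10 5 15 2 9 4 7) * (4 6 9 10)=(0 9 6 7 1 4)(2 10 5 15)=[9, 4, 10, 3, 0, 15, 7, 1, 8, 6, 5, 11, 12, 13, 14, 2]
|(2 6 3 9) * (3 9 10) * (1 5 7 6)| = 6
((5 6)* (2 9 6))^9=(2 9 6 5)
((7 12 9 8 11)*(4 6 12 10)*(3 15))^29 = (3 15)(4 11 12 10 8 6 7 9)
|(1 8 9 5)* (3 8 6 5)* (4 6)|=12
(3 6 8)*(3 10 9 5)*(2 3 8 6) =(2 3)(5 8 10 9) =[0, 1, 3, 2, 4, 8, 6, 7, 10, 5, 9]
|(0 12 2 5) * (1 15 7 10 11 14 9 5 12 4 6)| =|(0 4 6 1 15 7 10 11 14 9 5)(2 12)| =22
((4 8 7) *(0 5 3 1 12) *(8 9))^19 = (0 12 1 3 5)(4 7 8 9)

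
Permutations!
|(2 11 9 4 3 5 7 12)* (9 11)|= |(2 9 4 3 5 7 12)|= 7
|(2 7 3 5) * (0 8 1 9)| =4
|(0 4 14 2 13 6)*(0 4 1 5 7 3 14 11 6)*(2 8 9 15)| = |(0 1 5 7 3 14 8 9 15 2 13)(4 11 6)| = 33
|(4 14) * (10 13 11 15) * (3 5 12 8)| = 4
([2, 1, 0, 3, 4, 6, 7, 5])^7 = [2, 1, 0, 3, 4, 6, 7, 5]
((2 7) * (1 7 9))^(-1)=(1 9 2 7)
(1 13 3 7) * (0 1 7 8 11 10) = (0 1 13 3 8 11 10) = [1, 13, 2, 8, 4, 5, 6, 7, 11, 9, 0, 10, 12, 3]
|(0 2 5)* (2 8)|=4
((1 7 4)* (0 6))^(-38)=(1 7 4)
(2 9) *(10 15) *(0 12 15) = (0 12 15 10)(2 9) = [12, 1, 9, 3, 4, 5, 6, 7, 8, 2, 0, 11, 15, 13, 14, 10]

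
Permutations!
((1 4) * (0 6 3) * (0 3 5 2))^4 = ((0 6 5 2)(1 4))^4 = (6)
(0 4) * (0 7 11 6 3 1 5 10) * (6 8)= [4, 5, 2, 1, 7, 10, 3, 11, 6, 9, 0, 8]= (0 4 7 11 8 6 3 1 5 10)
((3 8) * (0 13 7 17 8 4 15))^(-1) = (0 15 4 3 8 17 7 13)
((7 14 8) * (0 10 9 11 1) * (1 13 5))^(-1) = ((0 10 9 11 13 5 1)(7 14 8))^(-1) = (0 1 5 13 11 9 10)(7 8 14)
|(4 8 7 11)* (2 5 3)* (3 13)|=4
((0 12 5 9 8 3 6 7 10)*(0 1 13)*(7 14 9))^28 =(3 9 6 8 14)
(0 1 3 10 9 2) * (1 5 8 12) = (0 5 8 12 1 3 10 9 2) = [5, 3, 0, 10, 4, 8, 6, 7, 12, 2, 9, 11, 1]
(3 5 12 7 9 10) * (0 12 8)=[12, 1, 2, 5, 4, 8, 6, 9, 0, 10, 3, 11, 7]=(0 12 7 9 10 3 5 8)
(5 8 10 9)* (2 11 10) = (2 11 10 9 5 8) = [0, 1, 11, 3, 4, 8, 6, 7, 2, 5, 9, 10]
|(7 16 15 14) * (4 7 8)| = |(4 7 16 15 14 8)| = 6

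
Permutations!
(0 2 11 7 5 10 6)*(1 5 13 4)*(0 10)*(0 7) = (0 2 11)(1 5 7 13 4)(6 10) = [2, 5, 11, 3, 1, 7, 10, 13, 8, 9, 6, 0, 12, 4]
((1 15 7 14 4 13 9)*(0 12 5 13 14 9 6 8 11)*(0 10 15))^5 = ((0 12 5 13 6 8 11 10 15 7 9 1)(4 14))^5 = (0 8 9 13 15 12 11 1 6 7 5 10)(4 14)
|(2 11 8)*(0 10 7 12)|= |(0 10 7 12)(2 11 8)|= 12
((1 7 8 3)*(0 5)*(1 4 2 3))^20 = (1 8 7)(2 4 3)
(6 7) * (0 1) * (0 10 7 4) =[1, 10, 2, 3, 0, 5, 4, 6, 8, 9, 7] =(0 1 10 7 6 4)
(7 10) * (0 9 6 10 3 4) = (0 9 6 10 7 3 4) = [9, 1, 2, 4, 0, 5, 10, 3, 8, 6, 7]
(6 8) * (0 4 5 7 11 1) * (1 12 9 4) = [1, 0, 2, 3, 5, 7, 8, 11, 6, 4, 10, 12, 9] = (0 1)(4 5 7 11 12 9)(6 8)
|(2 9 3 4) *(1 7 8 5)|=4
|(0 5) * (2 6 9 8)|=|(0 5)(2 6 9 8)|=4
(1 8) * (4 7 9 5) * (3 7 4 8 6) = (1 6 3 7 9 5 8) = [0, 6, 2, 7, 4, 8, 3, 9, 1, 5]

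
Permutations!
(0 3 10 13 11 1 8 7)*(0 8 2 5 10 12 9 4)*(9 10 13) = (0 3 12 10 9 4)(1 2 5 13 11)(7 8) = [3, 2, 5, 12, 0, 13, 6, 8, 7, 4, 9, 1, 10, 11]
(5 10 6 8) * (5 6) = (5 10)(6 8) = [0, 1, 2, 3, 4, 10, 8, 7, 6, 9, 5]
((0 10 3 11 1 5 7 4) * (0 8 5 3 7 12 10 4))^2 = ((0 4 8 5 12 10 7)(1 3 11))^2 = (0 8 12 7 4 5 10)(1 11 3)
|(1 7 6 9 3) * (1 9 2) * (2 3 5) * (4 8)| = |(1 7 6 3 9 5 2)(4 8)| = 14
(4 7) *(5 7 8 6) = (4 8 6 5 7) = [0, 1, 2, 3, 8, 7, 5, 4, 6]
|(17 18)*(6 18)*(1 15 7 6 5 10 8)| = 9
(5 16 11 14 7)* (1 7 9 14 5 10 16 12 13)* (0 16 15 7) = [16, 0, 2, 3, 4, 12, 6, 10, 8, 14, 15, 5, 13, 1, 9, 7, 11] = (0 16 11 5 12 13 1)(7 10 15)(9 14)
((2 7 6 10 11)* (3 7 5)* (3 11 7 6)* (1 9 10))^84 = (11) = ((1 9 10 7 3 6)(2 5 11))^84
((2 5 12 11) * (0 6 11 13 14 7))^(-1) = ((0 6 11 2 5 12 13 14 7))^(-1) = (0 7 14 13 12 5 2 11 6)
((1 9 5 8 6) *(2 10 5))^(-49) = ((1 9 2 10 5 8 6))^(-49) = (10)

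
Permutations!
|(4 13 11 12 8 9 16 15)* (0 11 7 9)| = 12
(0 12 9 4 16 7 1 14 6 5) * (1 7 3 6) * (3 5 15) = (0 12 9 4 16 5)(1 14)(3 6 15) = [12, 14, 2, 6, 16, 0, 15, 7, 8, 4, 10, 11, 9, 13, 1, 3, 5]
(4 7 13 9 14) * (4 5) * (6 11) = (4 7 13 9 14 5)(6 11) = [0, 1, 2, 3, 7, 4, 11, 13, 8, 14, 10, 6, 12, 9, 5]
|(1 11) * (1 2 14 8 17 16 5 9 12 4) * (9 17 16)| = 11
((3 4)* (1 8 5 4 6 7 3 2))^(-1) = ((1 8 5 4 2)(3 6 7))^(-1) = (1 2 4 5 8)(3 7 6)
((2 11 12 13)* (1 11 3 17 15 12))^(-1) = (1 11)(2 13 12 15 17 3)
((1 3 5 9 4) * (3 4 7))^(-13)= (1 4)(3 7 9 5)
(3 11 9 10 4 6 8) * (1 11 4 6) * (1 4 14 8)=(1 11 9 10 6)(3 14 8)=[0, 11, 2, 14, 4, 5, 1, 7, 3, 10, 6, 9, 12, 13, 8]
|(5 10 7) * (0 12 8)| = 3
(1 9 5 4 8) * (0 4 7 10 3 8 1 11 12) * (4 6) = [6, 9, 2, 8, 1, 7, 4, 10, 11, 5, 3, 12, 0] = (0 6 4 1 9 5 7 10 3 8 11 12)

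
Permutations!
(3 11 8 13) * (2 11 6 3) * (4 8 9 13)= [0, 1, 11, 6, 8, 5, 3, 7, 4, 13, 10, 9, 12, 2]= (2 11 9 13)(3 6)(4 8)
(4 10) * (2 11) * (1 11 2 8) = (1 11 8)(4 10) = [0, 11, 2, 3, 10, 5, 6, 7, 1, 9, 4, 8]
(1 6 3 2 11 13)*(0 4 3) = (0 4 3 2 11 13 1 6) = [4, 6, 11, 2, 3, 5, 0, 7, 8, 9, 10, 13, 12, 1]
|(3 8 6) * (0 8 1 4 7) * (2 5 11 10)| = |(0 8 6 3 1 4 7)(2 5 11 10)| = 28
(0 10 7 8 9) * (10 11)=(0 11 10 7 8 9)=[11, 1, 2, 3, 4, 5, 6, 8, 9, 0, 7, 10]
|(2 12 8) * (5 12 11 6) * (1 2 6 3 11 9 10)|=4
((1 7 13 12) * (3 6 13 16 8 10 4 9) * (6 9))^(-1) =(1 12 13 6 4 10 8 16 7)(3 9)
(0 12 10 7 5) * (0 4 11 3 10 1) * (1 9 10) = (0 12 9 10 7 5 4 11 3 1) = [12, 0, 2, 1, 11, 4, 6, 5, 8, 10, 7, 3, 9]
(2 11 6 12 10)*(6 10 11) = (2 6 12 11 10) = [0, 1, 6, 3, 4, 5, 12, 7, 8, 9, 2, 10, 11]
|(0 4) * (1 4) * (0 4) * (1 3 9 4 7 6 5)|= |(0 3 9 4 7 6 5 1)|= 8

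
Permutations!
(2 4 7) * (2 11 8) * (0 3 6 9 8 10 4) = (0 3 6 9 8 2)(4 7 11 10) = [3, 1, 0, 6, 7, 5, 9, 11, 2, 8, 4, 10]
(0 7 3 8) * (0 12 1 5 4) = (0 7 3 8 12 1 5 4) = [7, 5, 2, 8, 0, 4, 6, 3, 12, 9, 10, 11, 1]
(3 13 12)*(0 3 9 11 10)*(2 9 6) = (0 3 13 12 6 2 9 11 10) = [3, 1, 9, 13, 4, 5, 2, 7, 8, 11, 0, 10, 6, 12]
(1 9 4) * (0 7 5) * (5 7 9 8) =[9, 8, 2, 3, 1, 0, 6, 7, 5, 4] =(0 9 4 1 8 5)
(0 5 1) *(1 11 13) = (0 5 11 13 1) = [5, 0, 2, 3, 4, 11, 6, 7, 8, 9, 10, 13, 12, 1]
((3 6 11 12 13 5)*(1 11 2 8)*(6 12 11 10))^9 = ((1 10 6 2 8)(3 12 13 5))^9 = (1 8 2 6 10)(3 12 13 5)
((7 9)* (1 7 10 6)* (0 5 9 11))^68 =(0 6)(1 5)(7 9)(10 11)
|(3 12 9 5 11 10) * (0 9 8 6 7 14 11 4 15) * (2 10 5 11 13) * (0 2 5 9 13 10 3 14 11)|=|(0 13 5 4 15 2 3 12 8 6 7 11 9)(10 14)|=26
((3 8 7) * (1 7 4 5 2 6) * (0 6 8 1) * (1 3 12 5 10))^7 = (0 6)(1 10 4 8 2 5 12 7)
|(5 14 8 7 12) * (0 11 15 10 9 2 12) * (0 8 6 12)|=12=|(0 11 15 10 9 2)(5 14 6 12)(7 8)|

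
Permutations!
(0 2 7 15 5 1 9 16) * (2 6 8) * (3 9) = [6, 3, 7, 9, 4, 1, 8, 15, 2, 16, 10, 11, 12, 13, 14, 5, 0] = (0 6 8 2 7 15 5 1 3 9 16)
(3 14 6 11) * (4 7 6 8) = (3 14 8 4 7 6 11) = [0, 1, 2, 14, 7, 5, 11, 6, 4, 9, 10, 3, 12, 13, 8]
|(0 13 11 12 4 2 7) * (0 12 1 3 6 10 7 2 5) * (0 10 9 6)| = 10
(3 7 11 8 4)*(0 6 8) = [6, 1, 2, 7, 3, 5, 8, 11, 4, 9, 10, 0] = (0 6 8 4 3 7 11)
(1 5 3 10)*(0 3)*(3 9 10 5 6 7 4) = (0 9 10 1 6 7 4 3 5) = [9, 6, 2, 5, 3, 0, 7, 4, 8, 10, 1]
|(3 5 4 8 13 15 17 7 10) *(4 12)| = 10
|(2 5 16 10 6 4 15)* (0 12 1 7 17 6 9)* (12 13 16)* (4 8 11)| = |(0 13 16 10 9)(1 7 17 6 8 11 4 15 2 5 12)| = 55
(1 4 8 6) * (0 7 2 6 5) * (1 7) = (0 1 4 8 5)(2 6 7) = [1, 4, 6, 3, 8, 0, 7, 2, 5]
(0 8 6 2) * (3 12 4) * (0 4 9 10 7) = [8, 1, 4, 12, 3, 5, 2, 0, 6, 10, 7, 11, 9] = (0 8 6 2 4 3 12 9 10 7)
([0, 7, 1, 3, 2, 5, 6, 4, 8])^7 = [0, 2, 4, 3, 7, 5, 6, 1, 8]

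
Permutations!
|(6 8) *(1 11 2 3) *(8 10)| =12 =|(1 11 2 3)(6 10 8)|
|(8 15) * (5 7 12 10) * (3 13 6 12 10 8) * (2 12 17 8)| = |(2 12)(3 13 6 17 8 15)(5 7 10)| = 6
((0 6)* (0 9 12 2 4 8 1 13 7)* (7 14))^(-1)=(0 7 14 13 1 8 4 2 12 9 6)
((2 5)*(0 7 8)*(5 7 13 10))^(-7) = (13)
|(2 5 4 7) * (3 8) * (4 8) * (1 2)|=|(1 2 5 8 3 4 7)|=7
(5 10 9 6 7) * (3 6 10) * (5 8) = (3 6 7 8 5)(9 10) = [0, 1, 2, 6, 4, 3, 7, 8, 5, 10, 9]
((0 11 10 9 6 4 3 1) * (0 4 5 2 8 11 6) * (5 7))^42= (0 11 5)(2 6 10)(7 9 8)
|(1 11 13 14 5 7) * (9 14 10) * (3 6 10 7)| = 12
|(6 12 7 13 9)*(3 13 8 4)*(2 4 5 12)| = |(2 4 3 13 9 6)(5 12 7 8)| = 12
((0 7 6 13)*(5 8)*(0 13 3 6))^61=((13)(0 7)(3 6)(5 8))^61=(13)(0 7)(3 6)(5 8)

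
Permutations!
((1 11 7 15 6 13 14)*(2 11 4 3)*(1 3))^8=((1 4)(2 11 7 15 6 13 14 3))^8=(15)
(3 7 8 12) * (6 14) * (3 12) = (3 7 8)(6 14) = [0, 1, 2, 7, 4, 5, 14, 8, 3, 9, 10, 11, 12, 13, 6]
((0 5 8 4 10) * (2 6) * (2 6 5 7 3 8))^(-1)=(0 10 4 8 3 7)(2 5)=((0 7 3 8 4 10)(2 5))^(-1)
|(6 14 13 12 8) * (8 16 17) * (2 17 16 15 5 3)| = |(2 17 8 6 14 13 12 15 5 3)| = 10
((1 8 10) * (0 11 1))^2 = (0 1 10 11 8)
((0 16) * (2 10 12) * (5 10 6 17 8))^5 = (0 16)(2 10 8 6 12 5 17)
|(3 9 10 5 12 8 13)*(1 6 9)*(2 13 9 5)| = |(1 6 5 12 8 9 10 2 13 3)| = 10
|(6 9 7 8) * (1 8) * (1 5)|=|(1 8 6 9 7 5)|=6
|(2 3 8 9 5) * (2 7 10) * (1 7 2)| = 15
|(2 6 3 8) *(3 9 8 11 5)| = 12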